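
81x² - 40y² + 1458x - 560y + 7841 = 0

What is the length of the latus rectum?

80/9

Group the x- and y-terms: 81(x² + 18x) -40(y² + 14y) = -7841
Complete the square in x and y: 81(x + 9)² -40(y + 7)² = -7841 + 6561 - 1960 = -3240
Divide through by -3240 to get (y + 7)²/81 - (x + 9)²/40 = 1.
Hyperbola, center (-9, -7), transverse axis vertical; a² = 81, b² = 40.
Latus rectum length = 2b²/a = 2·40/9 = 80/9.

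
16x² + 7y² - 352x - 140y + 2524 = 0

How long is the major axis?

8

Group: 16(x² - 22x) + 7(y² - 20y) = -2524
16(x - 11)² + 7(y - 10)² = -2524 + 1936 + 700 = 112
Dividing both sides by 112: (x - 11)²/7 + (y - 10)²/16 = 1
Ellipse, center (11, 10), major axis vertical; a² = 16, b² = 7.
a² = 16 so a = 4; the major axis has length 2a = 8.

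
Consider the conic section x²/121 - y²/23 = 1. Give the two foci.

Center (0, 0). The positive term is the x-term, so the transverse axis is horizontal; a² = 121, b² = 23.
c² = a² + b² = 121 + 23 = 144, so c = 12.
Foci lie on the horizontal axis through the center: (h ± c, k).

(-12, 0) and (12, 0)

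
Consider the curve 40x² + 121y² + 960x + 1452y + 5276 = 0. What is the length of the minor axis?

4√10

Rearranging, 40(x² + 24x) + 121(y² + 12y) = -5276.
Complete the square in x and y: 40(x + 12)² + 121(y + 6)² = -5276 + 5760 + 4356 = 4840
Divide through by 4840 to get (x + 12)²/121 + (y + 6)²/40 = 1.
Ellipse, center (-12, -6), major axis horizontal; a² = 121, b² = 40.
b² = 40 so b = 2√10; the minor axis has length 2b = 4√10.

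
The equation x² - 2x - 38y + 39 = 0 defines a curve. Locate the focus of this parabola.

Only x is squared. Complete the square in x: (x - 1)² = 38(y - 1).
Vertex (1, 1); 4p = 38 so p = 19/2. Opens up.
Focus is p units from the vertex along the axis: (h, k + p).

(1, 21/2)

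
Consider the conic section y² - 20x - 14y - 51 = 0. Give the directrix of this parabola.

x = -10

Only y is squared. Complete the square in y: (y - 7)² = 20(x + 5).
Vertex (-5, 7); 4p = 20 so p = 5. Opens right.
Directrix is the vertical line x = h − p = -5 − (5) = -10.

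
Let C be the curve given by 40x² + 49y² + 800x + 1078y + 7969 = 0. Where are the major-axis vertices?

(-17, -11) and (-3, -11)

40(x² + 20x) + 49(y² + 22y) = -7969
Complete the square: 40(x + 10)² + 49(y + 11)² = -7969 + 4000 + 5929 = 1960
Divide by 1960: (x + 10)²/49 + (y + 11)²/40 = 1
Ellipse, center (-10, -11), major axis horizontal; a² = 49, b² = 40.
a = 7. Vertices at (h ± a, k).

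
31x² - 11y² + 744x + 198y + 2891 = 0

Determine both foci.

Group the x- and y-terms: 31(x² + 24x) -11(y² - 18y) = -2891
Complete the square: 31(x + 12)² -11(y - 9)² = -2891 + 4464 - 891 = 682
Divide by 682: (x + 12)²/22 - (y - 9)²/62 = 1
Hyperbola, center (-12, 9), transverse axis horizontal; a² = 22, b² = 62.
c² = a² + b² = 22 + 62 = 84, so c = 2√21.
Foci lie on the horizontal axis through the center: (h ± c, k).

(-12 - 2√21, 9) and (-12 + 2√21, 9)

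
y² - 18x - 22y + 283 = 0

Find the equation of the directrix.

x = 9/2

Only y is squared. Complete the square in y: (y - 11)² = 18(x - 9).
Vertex (9, 11); 4p = 18 so p = 9/2. Opens right.
Directrix is the vertical line x = h − p = 9 − (9/2) = 9/2.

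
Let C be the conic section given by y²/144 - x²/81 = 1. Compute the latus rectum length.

27/2

Center (0, 0). The positive term is the y-term, so the transverse axis is vertical; a² = 144, b² = 81.
Latus rectum length = 2b²/a = 2·81/12 = 27/2.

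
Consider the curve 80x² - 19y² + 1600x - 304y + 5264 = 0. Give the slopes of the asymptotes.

4√95/19 and -4√95/19

Collect terms: 80(x² + 20x) -19(y² + 16y) = -5264
Completing the square gives 80(x + 10)² -19(y + 8)² = -5264 + 8000 - 1216 = 1520.
Dividing both sides by 1520: (x + 10)²/19 - (y + 8)²/80 = 1
Hyperbola, center (-10, -8), transverse axis horizontal; a² = 19, b² = 80.
For a horizontal hyperbola the asymptotes have slope ±b/a.
Here that is ±4√5/√19 = ±4√95/19.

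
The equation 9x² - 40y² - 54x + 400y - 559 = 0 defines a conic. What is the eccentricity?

Group: 9(x² - 6x) -40(y² - 10y) = 559
Completing the square gives 9(x - 3)² -40(y - 5)² = 559 + 81 - 1000 = -360.
Dividing both sides by -360: (y - 5)²/9 - (x - 3)²/40 = 1
Hyperbola, center (3, 5), transverse axis vertical; a² = 9, b² = 40.
c² = a² + b² = 49, so c = 7.
e = c/a = 7/3.

e = 7/3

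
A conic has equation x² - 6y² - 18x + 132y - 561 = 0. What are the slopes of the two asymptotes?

Rearranging, (x² - 18x) -6(y² - 22y) = 561.
(x - 9)² -6(y - 11)² = 561 + 81 - 726 = -84
Divide through by -84 to get (y - 11)²/14 - (x - 9)²/84 = 1.
Hyperbola, center (9, 11), transverse axis vertical; a² = 14, b² = 84.
For a vertical hyperbola the asymptotes have slope ±a/b.
Here that is ±√14/2√21 = ±√6/6.

√6/6 and -√6/6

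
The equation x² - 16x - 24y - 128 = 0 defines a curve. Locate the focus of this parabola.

Only x is squared. Complete the square in x: (x - 8)² = 24(y + 8).
Vertex (8, -8); 4p = 24 so p = 6. Opens up.
Focus is p units from the vertex along the axis: (h, k + p).

(8, -2)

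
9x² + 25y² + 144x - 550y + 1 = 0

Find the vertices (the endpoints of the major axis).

(-28, 11) and (12, 11)

Group the x- and y-terms: 9(x² + 16x) + 25(y² - 22y) = -1
9(x + 8)² + 25(y - 11)² = -1 + 576 + 3025 = 3600
Divide through by 3600 to get (x + 8)²/400 + (y - 11)²/144 = 1.
Ellipse, center (-8, 11), major axis horizontal; a² = 400, b² = 144.
a = 20. Vertices at (h ± a, k).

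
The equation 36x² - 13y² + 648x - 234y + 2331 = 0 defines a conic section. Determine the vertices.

(-9, -15) and (-9, -3)

Rearranging, 36(x² + 18x) -13(y² + 18y) = -2331.
36(x + 9)² -13(y + 9)² = -2331 + 2916 - 1053 = -468
Divide through by -468 to get (y + 9)²/36 - (x + 9)²/13 = 1.
Hyperbola, center (-9, -9), transverse axis vertical; a² = 36, b² = 13.
a = 6. Vertices at (h, k ± a).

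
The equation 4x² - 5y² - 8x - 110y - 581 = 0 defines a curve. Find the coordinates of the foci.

(1, -14) and (1, -8)

Collect terms: 4(x² - 2x) -5(y² + 22y) = 581
Complete the square in x and y: 4(x - 1)² -5(y + 11)² = 581 + 4 - 605 = -20
Divide through by -20 to get (y + 11)²/4 - (x - 1)²/5 = 1.
Hyperbola, center (1, -11), transverse axis vertical; a² = 4, b² = 5.
c² = a² + b² = 4 + 5 = 9, so c = 3.
Foci lie on the vertical axis through the center: (h, k ± c).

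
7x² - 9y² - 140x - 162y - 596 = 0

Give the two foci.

Rearranging, 7(x² - 20x) -9(y² + 18y) = 596.
7(x - 10)² -9(y + 9)² = 596 + 700 - 729 = 567
Divide by 567: (x - 10)²/81 - (y + 9)²/63 = 1
Hyperbola, center (10, -9), transverse axis horizontal; a² = 81, b² = 63.
c² = a² + b² = 81 + 63 = 144, so c = 12.
Foci lie on the horizontal axis through the center: (h ± c, k).

(-2, -9) and (22, -9)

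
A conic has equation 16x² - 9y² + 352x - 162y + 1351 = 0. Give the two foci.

Rearranging, 16(x² + 22x) -9(y² + 18y) = -1351.
Complete the square in x and y: 16(x + 11)² -9(y + 9)² = -1351 + 1936 - 729 = -144
Divide by -144: (y + 9)²/16 - (x + 11)²/9 = 1
Hyperbola, center (-11, -9), transverse axis vertical; a² = 16, b² = 9.
c² = a² + b² = 16 + 9 = 25, so c = 5.
Foci lie on the vertical axis through the center: (h, k ± c).

(-11, -14) and (-11, -4)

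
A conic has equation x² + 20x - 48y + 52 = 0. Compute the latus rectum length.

48

Only x is squared. Complete the square in x: (x + 10)² = 48(y + 1).
Vertex (-10, -1); 4p = 48 so p = 12. Opens up.
Latus rectum length = |4p| = 48.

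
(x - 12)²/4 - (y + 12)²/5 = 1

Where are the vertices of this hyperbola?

Center (12, -12). The positive term is the x-term, so the transverse axis is horizontal; a² = 4, b² = 5.
a = 2. Vertices at (h ± a, k).

(10, -12) and (14, -12)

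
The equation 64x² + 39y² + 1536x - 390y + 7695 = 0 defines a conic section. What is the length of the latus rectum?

64(x² + 24x) + 39(y² - 10y) = -7695
Completing the square gives 64(x + 12)² + 39(y - 5)² = -7695 + 9216 + 975 = 2496.
Divide by 2496: (x + 12)²/39 + (y - 5)²/64 = 1
Ellipse, center (-12, 5), major axis vertical; a² = 64, b² = 39.
Latus rectum length = 2b²/a = 2·39/8 = 39/4.

39/4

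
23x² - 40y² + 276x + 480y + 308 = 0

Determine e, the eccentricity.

e = 3√161/23

23(x² + 12x) -40(y² - 12y) = -308
Complete the square in x and y: 23(x + 6)² -40(y - 6)² = -308 + 828 - 1440 = -920
Divide through by -920 to get (y - 6)²/23 - (x + 6)²/40 = 1.
Hyperbola, center (-6, 6), transverse axis vertical; a² = 23, b² = 40.
c² = a² + b² = 63, so c = 3√7.
e = c/a = 3√7/√23 = 3√161/23.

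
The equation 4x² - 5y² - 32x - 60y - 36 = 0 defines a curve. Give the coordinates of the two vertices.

Group the x- and y-terms: 4(x² - 8x) -5(y² + 12y) = 36
Complete the square: 4(x - 4)² -5(y + 6)² = 36 + 64 - 180 = -80
Divide by -80: (y + 6)²/16 - (x - 4)²/20 = 1
Hyperbola, center (4, -6), transverse axis vertical; a² = 16, b² = 20.
a = 4. Vertices at (h, k ± a).

(4, -10) and (4, -2)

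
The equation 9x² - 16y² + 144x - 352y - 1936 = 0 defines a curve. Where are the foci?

Collect terms: 9(x² + 16x) -16(y² + 22y) = 1936
9(x + 8)² -16(y + 11)² = 1936 + 576 - 1936 = 576
Divide through by 576 to get (x + 8)²/64 - (y + 11)²/36 = 1.
Hyperbola, center (-8, -11), transverse axis horizontal; a² = 64, b² = 36.
c² = a² + b² = 64 + 36 = 100, so c = 10.
Foci lie on the horizontal axis through the center: (h ± c, k).

(-18, -11) and (2, -11)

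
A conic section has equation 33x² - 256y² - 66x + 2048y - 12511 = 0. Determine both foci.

Group: 33(x² - 2x) -256(y² - 8y) = 12511
Completing the square gives 33(x - 1)² -256(y - 4)² = 12511 + 33 - 4096 = 8448.
Divide through by 8448 to get (x - 1)²/256 - (y - 4)²/33 = 1.
Hyperbola, center (1, 4), transverse axis horizontal; a² = 256, b² = 33.
c² = a² + b² = 256 + 33 = 289, so c = 17.
Foci lie on the horizontal axis through the center: (h ± c, k).

(-16, 4) and (18, 4)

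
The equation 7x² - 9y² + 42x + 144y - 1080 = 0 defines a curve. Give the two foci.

Group: 7(x² + 6x) -9(y² - 16y) = 1080
Complete the square: 7(x + 3)² -9(y - 8)² = 1080 + 63 - 576 = 567
Divide by 567: (x + 3)²/81 - (y - 8)²/63 = 1
Hyperbola, center (-3, 8), transverse axis horizontal; a² = 81, b² = 63.
c² = a² + b² = 81 + 63 = 144, so c = 12.
Foci lie on the horizontal axis through the center: (h ± c, k).

(-15, 8) and (9, 8)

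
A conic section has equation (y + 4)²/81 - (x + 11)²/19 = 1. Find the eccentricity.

e = 10/9

Center (-11, -4). The positive term is the y-term, so the transverse axis is vertical; a² = 81, b² = 19.
c² = a² + b² = 100, so c = 10.
e = c/a = 10/9.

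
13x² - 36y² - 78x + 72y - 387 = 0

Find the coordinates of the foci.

Group the x- and y-terms: 13(x² - 6x) -36(y² - 2y) = 387
Completing the square gives 13(x - 3)² -36(y - 1)² = 387 + 117 - 36 = 468.
Dividing both sides by 468: (x - 3)²/36 - (y - 1)²/13 = 1
Hyperbola, center (3, 1), transverse axis horizontal; a² = 36, b² = 13.
c² = a² + b² = 36 + 13 = 49, so c = 7.
Foci lie on the horizontal axis through the center: (h ± c, k).

(-4, 1) and (10, 1)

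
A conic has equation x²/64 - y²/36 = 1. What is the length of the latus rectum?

9

Center (0, 0). The positive term is the x-term, so the transverse axis is horizontal; a² = 64, b² = 36.
Latus rectum length = 2b²/a = 2·36/8 = 9.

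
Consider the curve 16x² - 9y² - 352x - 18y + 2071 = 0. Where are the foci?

(11, -6) and (11, 4)

Group: 16(x² - 22x) -9(y² + 2y) = -2071
Complete the square in x and y: 16(x - 11)² -9(y + 1)² = -2071 + 1936 - 9 = -144
Divide through by -144 to get (y + 1)²/16 - (x - 11)²/9 = 1.
Hyperbola, center (11, -1), transverse axis vertical; a² = 16, b² = 9.
c² = a² + b² = 16 + 9 = 25, so c = 5.
Foci lie on the vertical axis through the center: (h, k ± c).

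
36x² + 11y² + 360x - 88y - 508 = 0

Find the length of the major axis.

24

36(x² + 10x) + 11(y² - 8y) = 508
Complete the square in x and y: 36(x + 5)² + 11(y - 4)² = 508 + 900 + 176 = 1584
Divide through by 1584 to get (x + 5)²/44 + (y - 4)²/144 = 1.
Ellipse, center (-5, 4), major axis vertical; a² = 144, b² = 44.
a² = 144 so a = 12; the major axis has length 2a = 24.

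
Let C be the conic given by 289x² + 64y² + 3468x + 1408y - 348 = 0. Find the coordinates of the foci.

(-6, -26) and (-6, 4)

Collect terms: 289(x² + 12x) + 64(y² + 22y) = 348
Complete the square: 289(x + 6)² + 64(y + 11)² = 348 + 10404 + 7744 = 18496
Divide through by 18496 to get (x + 6)²/64 + (y + 11)²/289 = 1.
Ellipse, center (-6, -11), major axis vertical; a² = 289, b² = 64.
c² = a² - b² = 289 - 64 = 225, so c = 15.
Foci lie on the vertical axis through the center: (h, k ± c).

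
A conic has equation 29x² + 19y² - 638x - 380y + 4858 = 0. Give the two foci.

Group the x- and y-terms: 29(x² - 22x) + 19(y² - 20y) = -4858
Complete the square in x and y: 29(x - 11)² + 19(y - 10)² = -4858 + 3509 + 1900 = 551
Divide through by 551 to get (x - 11)²/19 + (y - 10)²/29 = 1.
Ellipse, center (11, 10), major axis vertical; a² = 29, b² = 19.
c² = a² - b² = 29 - 19 = 10, so c = √10.
Foci lie on the vertical axis through the center: (h, k ± c).

(11, 10 - √10) and (11, 10 + √10)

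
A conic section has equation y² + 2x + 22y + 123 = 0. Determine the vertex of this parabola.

Only y is squared. Complete the square in y: (y + 11)² = -2(x + 1).
Vertex (-1, -11); 4p = -2 so p = -1/2. Opens left.

(-1, -11)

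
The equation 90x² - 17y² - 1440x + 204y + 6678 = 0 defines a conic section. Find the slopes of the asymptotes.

3√170/17 and -3√170/17

Rearranging, 90(x² - 16x) -17(y² - 12y) = -6678.
Complete the square: 90(x - 8)² -17(y - 6)² = -6678 + 5760 - 612 = -1530
Divide through by -1530 to get (y - 6)²/90 - (x - 8)²/17 = 1.
Hyperbola, center (8, 6), transverse axis vertical; a² = 90, b² = 17.
For a vertical hyperbola the asymptotes have slope ±a/b.
Here that is ±3√10/√17 = ±3√170/17.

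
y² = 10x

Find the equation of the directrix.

x = -5/2

Vertex (0, 0); 4p = 10 so p = 5/2. Opens right.
Directrix is the vertical line x = h − p = 0 − (5/2) = -5/2.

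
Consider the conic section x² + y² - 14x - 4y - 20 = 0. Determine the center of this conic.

Rearranging, (x² - 14x) + (y² - 4y) = 20.
Complete the square: (x - 7)² + (y - 2)² = 20 + 49 + 4 = 73
So (x - 7)² + (y - 2)² = 73.
Circle centered at (7, 2) with r² = 73.

(7, 2)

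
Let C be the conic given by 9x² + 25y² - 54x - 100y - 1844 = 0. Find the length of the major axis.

30

Collect terms: 9(x² - 6x) + 25(y² - 4y) = 1844
Complete the square: 9(x - 3)² + 25(y - 2)² = 1844 + 81 + 100 = 2025
Divide by 2025: (x - 3)²/225 + (y - 2)²/81 = 1
Ellipse, center (3, 2), major axis horizontal; a² = 225, b² = 81.
a² = 225 so a = 15; the major axis has length 2a = 30.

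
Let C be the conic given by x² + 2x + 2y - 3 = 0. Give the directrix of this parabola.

y = 5/2

Only x is squared. Complete the square in x: (x + 1)² = -2(y - 2).
Vertex (-1, 2); 4p = -2 so p = -1/2. Opens down.
Directrix is the horizontal line y = k − p = 2 − (-1/2) = 5/2.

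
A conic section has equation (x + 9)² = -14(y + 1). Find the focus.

Vertex (-9, -1); 4p = -14 so p = -7/2. Opens down.
Focus is p units from the vertex along the axis: (h, k + p).

(-9, -9/2)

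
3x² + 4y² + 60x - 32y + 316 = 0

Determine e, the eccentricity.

Group: 3(x² + 20x) + 4(y² - 8y) = -316
Completing the square gives 3(x + 10)² + 4(y - 4)² = -316 + 300 + 64 = 48.
Divide through by 48 to get (x + 10)²/16 + (y - 4)²/12 = 1.
Ellipse, center (-10, 4), major axis horizontal; a² = 16, b² = 12.
c² = a² - b² = 4, so c = 2.
e = c/a = 2/4 = 1/2.

e = 1/2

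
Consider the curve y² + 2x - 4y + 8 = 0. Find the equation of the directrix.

Only y is squared. Complete the square in y: (y - 2)² = -2(x + 2).
Vertex (-2, 2); 4p = -2 so p = -1/2. Opens left.
Directrix is the vertical line x = h − p = -2 − (-1/2) = -3/2.

x = -3/2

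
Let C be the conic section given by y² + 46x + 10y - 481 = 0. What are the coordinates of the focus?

(-1/2, -5)

Only y is squared. Complete the square in y: (y + 5)² = -46(x - 11).
Vertex (11, -5); 4p = -46 so p = -23/2. Opens left.
Focus is p units from the vertex along the axis: (h + p, k).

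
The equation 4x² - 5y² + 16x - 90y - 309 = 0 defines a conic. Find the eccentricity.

e = 3/2

Rearranging, 4(x² + 4x) -5(y² + 18y) = 309.
Completing the square gives 4(x + 2)² -5(y + 9)² = 309 + 16 - 405 = -80.
Divide by -80: (y + 9)²/16 - (x + 2)²/20 = 1
Hyperbola, center (-2, -9), transverse axis vertical; a² = 16, b² = 20.
c² = a² + b² = 36, so c = 6.
e = c/a = 6/4 = 3/2.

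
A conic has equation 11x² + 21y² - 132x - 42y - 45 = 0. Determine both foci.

Rearranging, 11(x² - 12x) + 21(y² - 2y) = 45.
Complete the square in x and y: 11(x - 6)² + 21(y - 1)² = 45 + 396 + 21 = 462
Dividing both sides by 462: (x - 6)²/42 + (y - 1)²/22 = 1
Ellipse, center (6, 1), major axis horizontal; a² = 42, b² = 22.
c² = a² - b² = 42 - 22 = 20, so c = 2√5.
Foci lie on the horizontal axis through the center: (h ± c, k).

(6 - 2√5, 1) and (6 + 2√5, 1)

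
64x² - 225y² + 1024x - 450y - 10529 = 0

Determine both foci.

(-25, -1) and (9, -1)

Group the x- and y-terms: 64(x² + 16x) -225(y² + 2y) = 10529
Complete the square: 64(x + 8)² -225(y + 1)² = 10529 + 4096 - 225 = 14400
Divide by 14400: (x + 8)²/225 - (y + 1)²/64 = 1
Hyperbola, center (-8, -1), transverse axis horizontal; a² = 225, b² = 64.
c² = a² + b² = 225 + 64 = 289, so c = 17.
Foci lie on the horizontal axis through the center: (h ± c, k).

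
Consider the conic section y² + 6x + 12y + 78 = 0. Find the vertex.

(-7, -6)

Only y is squared. Complete the square in y: (y + 6)² = -6(x + 7).
Vertex (-7, -6); 4p = -6 so p = -3/2. Opens left.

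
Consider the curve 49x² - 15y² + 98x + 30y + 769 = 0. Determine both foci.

Collect terms: 49(x² + 2x) -15(y² - 2y) = -769
Complete the square in x and y: 49(x + 1)² -15(y - 1)² = -769 + 49 - 15 = -735
Divide by -735: (y - 1)²/49 - (x + 1)²/15 = 1
Hyperbola, center (-1, 1), transverse axis vertical; a² = 49, b² = 15.
c² = a² + b² = 49 + 15 = 64, so c = 8.
Foci lie on the vertical axis through the center: (h, k ± c).

(-1, -7) and (-1, 9)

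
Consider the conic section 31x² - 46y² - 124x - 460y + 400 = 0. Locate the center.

Group: 31(x² - 4x) -46(y² + 10y) = -400
Complete the square: 31(x - 2)² -46(y + 5)² = -400 + 124 - 1150 = -1426
Divide through by -1426 to get (y + 5)²/31 - (x - 2)²/46 = 1.
Hyperbola with center (2, -5).

(2, -5)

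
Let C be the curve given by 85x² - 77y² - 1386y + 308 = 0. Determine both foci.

Rearranging, 85x² -77(y² + 18y) = -308.
Completing the square gives 85x² -77(y + 9)² = -308 + 0 - 6237 = -6545.
Divide by -6545: (y + 9)²/85 - x²/77 = 1
Hyperbola, center (0, -9), transverse axis vertical; a² = 85, b² = 77.
c² = a² + b² = 85 + 77 = 162, so c = 9√2.
Foci lie on the vertical axis through the center: (h, k ± c).

(0, -9 - 9√2) and (0, -9 + 9√2)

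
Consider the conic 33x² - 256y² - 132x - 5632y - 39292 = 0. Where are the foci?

Group the x- and y-terms: 33(x² - 4x) -256(y² + 22y) = 39292
33(x - 2)² -256(y + 11)² = 39292 + 132 - 30976 = 8448
Dividing both sides by 8448: (x - 2)²/256 - (y + 11)²/33 = 1
Hyperbola, center (2, -11), transverse axis horizontal; a² = 256, b² = 33.
c² = a² + b² = 256 + 33 = 289, so c = 17.
Foci lie on the horizontal axis through the center: (h ± c, k).

(-15, -11) and (19, -11)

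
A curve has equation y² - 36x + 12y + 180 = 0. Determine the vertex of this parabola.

(4, -6)

Only y is squared. Complete the square in y: (y + 6)² = 36(x - 4).
Vertex (4, -6); 4p = 36 so p = 9. Opens right.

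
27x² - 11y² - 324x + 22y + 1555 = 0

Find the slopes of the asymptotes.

3√33/11 and -3√33/11

Collect terms: 27(x² - 12x) -11(y² - 2y) = -1555
27(x - 6)² -11(y - 1)² = -1555 + 972 - 11 = -594
Divide by -594: (y - 1)²/54 - (x - 6)²/22 = 1
Hyperbola, center (6, 1), transverse axis vertical; a² = 54, b² = 22.
For a vertical hyperbola the asymptotes have slope ±a/b.
Here that is ±3√6/√22 = ±3√33/11.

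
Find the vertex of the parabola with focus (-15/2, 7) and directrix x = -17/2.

The vertex is the midpoint between the focus and the directrix along the axis of symmetry.
Axis is horizontal (directrix is vertical). Vertex x-coordinate = (-15/2 + (-17/2))/2 = -8; y-coordinate = 7.

(-8, 7)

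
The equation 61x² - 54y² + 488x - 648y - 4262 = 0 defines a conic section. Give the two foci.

Rearranging, 61(x² + 8x) -54(y² + 12y) = 4262.
61(x + 4)² -54(y + 6)² = 4262 + 976 - 1944 = 3294
Dividing both sides by 3294: (x + 4)²/54 - (y + 6)²/61 = 1
Hyperbola, center (-4, -6), transverse axis horizontal; a² = 54, b² = 61.
c² = a² + b² = 54 + 61 = 115, so c = √115.
Foci lie on the horizontal axis through the center: (h ± c, k).

(-4 - √115, -6) and (-4 + √115, -6)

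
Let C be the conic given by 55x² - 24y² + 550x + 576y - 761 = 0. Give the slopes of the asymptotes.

√330/12 and -√330/12

Collect terms: 55(x² + 10x) -24(y² - 24y) = 761
55(x + 5)² -24(y - 12)² = 761 + 1375 - 3456 = -1320
Divide through by -1320 to get (y - 12)²/55 - (x + 5)²/24 = 1.
Hyperbola, center (-5, 12), transverse axis vertical; a² = 55, b² = 24.
For a vertical hyperbola the asymptotes have slope ±a/b.
Here that is ±√55/2√6 = ±√330/12.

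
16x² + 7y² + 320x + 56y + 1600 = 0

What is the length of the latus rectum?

7/2

Collect terms: 16(x² + 20x) + 7(y² + 8y) = -1600
Completing the square gives 16(x + 10)² + 7(y + 4)² = -1600 + 1600 + 112 = 112.
Dividing both sides by 112: (x + 10)²/7 + (y + 4)²/16 = 1
Ellipse, center (-10, -4), major axis vertical; a² = 16, b² = 7.
Latus rectum length = 2b²/a = 2·7/4 = 7/2.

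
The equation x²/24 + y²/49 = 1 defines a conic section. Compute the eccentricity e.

Center (0, 0). The larger denominator 49 sits under the y-term, so the major axis is vertical; a² = 49, b² = 24.
c² = a² - b² = 25, so c = 5.
e = c/a = 5/7.

e = 5/7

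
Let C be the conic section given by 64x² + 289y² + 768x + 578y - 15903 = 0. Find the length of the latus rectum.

Rearranging, 64(x² + 12x) + 289(y² + 2y) = 15903.
Complete the square in x and y: 64(x + 6)² + 289(y + 1)² = 15903 + 2304 + 289 = 18496
Dividing both sides by 18496: (x + 6)²/289 + (y + 1)²/64 = 1
Ellipse, center (-6, -1), major axis horizontal; a² = 289, b² = 64.
Latus rectum length = 2b²/a = 2·64/17 = 128/17.

128/17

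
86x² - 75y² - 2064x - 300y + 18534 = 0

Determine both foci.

Group the x- and y-terms: 86(x² - 24x) -75(y² + 4y) = -18534
86(x - 12)² -75(y + 2)² = -18534 + 12384 - 300 = -6450
Divide through by -6450 to get (y + 2)²/86 - (x - 12)²/75 = 1.
Hyperbola, center (12, -2), transverse axis vertical; a² = 86, b² = 75.
c² = a² + b² = 86 + 75 = 161, so c = √161.
Foci lie on the vertical axis through the center: (h, k ± c).

(12, -2 - √161) and (12, -2 + √161)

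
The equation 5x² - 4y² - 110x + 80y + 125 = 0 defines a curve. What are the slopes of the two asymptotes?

Group: 5(x² - 22x) -4(y² - 20y) = -125
Completing the square gives 5(x - 11)² -4(y - 10)² = -125 + 605 - 400 = 80.
Divide through by 80 to get (x - 11)²/16 - (y - 10)²/20 = 1.
Hyperbola, center (11, 10), transverse axis horizontal; a² = 16, b² = 20.
For a horizontal hyperbola the asymptotes have slope ±b/a.
Here that is ±2√5/4 = ±√5/2.

√5/2 and -√5/2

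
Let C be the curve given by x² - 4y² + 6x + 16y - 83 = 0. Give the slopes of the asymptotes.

Group the x- and y-terms: (x² + 6x) -4(y² - 4y) = 83
Complete the square in x and y: (x + 3)² -4(y - 2)² = 83 + 9 - 16 = 76
Divide through by 76 to get (x + 3)²/76 - (y - 2)²/19 = 1.
Hyperbola, center (-3, 2), transverse axis horizontal; a² = 76, b² = 19.
For a horizontal hyperbola the asymptotes have slope ±b/a.
Here that is ±√19/2√19 = ±1/2.

1/2 and -1/2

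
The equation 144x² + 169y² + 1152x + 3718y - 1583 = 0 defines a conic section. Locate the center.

144(x² + 8x) + 169(y² + 22y) = 1583
Completing the square gives 144(x + 4)² + 169(y + 11)² = 1583 + 2304 + 20449 = 24336.
Divide by 24336: (x + 4)²/169 + (y + 11)²/144 = 1
Ellipse with center (-4, -11).

(-4, -11)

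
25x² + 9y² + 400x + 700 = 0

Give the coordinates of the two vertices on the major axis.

Group: 25(x² + 16x) + 9y² = -700
Complete the square in x and y: 25(x + 8)² + 9y² = -700 + 1600 + 0 = 900
Divide through by 900 to get (x + 8)²/36 + y²/100 = 1.
Ellipse, center (-8, 0), major axis vertical; a² = 100, b² = 36.
a = 10. Vertices at (h, k ± a).

(-8, -10) and (-8, 10)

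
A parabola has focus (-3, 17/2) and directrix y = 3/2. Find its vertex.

The vertex is the midpoint between the focus and the directrix along the axis of symmetry.
Axis is vertical (directrix is horizontal). Vertex y-coordinate = (17/2 + 3/2)/2 = 5; x-coordinate = -3.

(-3, 5)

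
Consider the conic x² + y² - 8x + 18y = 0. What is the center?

(4, -9)

Rearranging, (x² - 8x) + (y² + 18y) = 0.
Complete the square in x and y: (x - 4)² + (y + 9)² = 0 + 16 + 81 = 97
So (x - 4)² + (y + 9)² = 97.
Circle centered at (4, -9) with r² = 97.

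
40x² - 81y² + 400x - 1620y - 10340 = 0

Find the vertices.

Group: 40(x² + 10x) -81(y² + 20y) = 10340
Completing the square gives 40(x + 5)² -81(y + 10)² = 10340 + 1000 - 8100 = 3240.
Dividing both sides by 3240: (x + 5)²/81 - (y + 10)²/40 = 1
Hyperbola, center (-5, -10), transverse axis horizontal; a² = 81, b² = 40.
a = 9. Vertices at (h ± a, k).

(-14, -10) and (4, -10)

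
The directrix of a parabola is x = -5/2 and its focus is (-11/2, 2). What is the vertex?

The vertex is the midpoint between the focus and the directrix along the axis of symmetry.
Axis is horizontal (directrix is vertical). Vertex x-coordinate = (-11/2 + (-5/2))/2 = -4; y-coordinate = 2.

(-4, 2)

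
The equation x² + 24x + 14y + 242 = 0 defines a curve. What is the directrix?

Only x is squared. Complete the square in x: (x + 12)² = -14(y + 7).
Vertex (-12, -7); 4p = -14 so p = -7/2. Opens down.
Directrix is the horizontal line y = k − p = -7 − (-7/2) = -7/2.

y = -7/2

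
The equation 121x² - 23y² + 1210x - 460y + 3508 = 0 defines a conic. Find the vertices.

(-5, -21) and (-5, 1)

Group the x- and y-terms: 121(x² + 10x) -23(y² + 20y) = -3508
121(x + 5)² -23(y + 10)² = -3508 + 3025 - 2300 = -2783
Dividing both sides by -2783: (y + 10)²/121 - (x + 5)²/23 = 1
Hyperbola, center (-5, -10), transverse axis vertical; a² = 121, b² = 23.
a = 11. Vertices at (h, k ± a).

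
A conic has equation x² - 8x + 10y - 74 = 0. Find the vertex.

Only x is squared. Complete the square in x: (x - 4)² = -10(y - 9).
Vertex (4, 9); 4p = -10 so p = -5/2. Opens down.

(4, 9)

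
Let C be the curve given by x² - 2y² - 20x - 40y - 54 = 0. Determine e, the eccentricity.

Group the x- and y-terms: (x² - 20x) -2(y² + 20y) = 54
(x - 10)² -2(y + 10)² = 54 + 100 - 200 = -46
Divide through by -46 to get (y + 10)²/23 - (x - 10)²/46 = 1.
Hyperbola, center (10, -10), transverse axis vertical; a² = 23, b² = 46.
c² = a² + b² = 69, so c = √69.
e = c/a = √69/√23 = √3.

e = √3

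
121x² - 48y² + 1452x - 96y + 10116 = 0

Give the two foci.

(-6, -14) and (-6, 12)

121(x² + 12x) -48(y² + 2y) = -10116
Complete the square in x and y: 121(x + 6)² -48(y + 1)² = -10116 + 4356 - 48 = -5808
Divide by -5808: (y + 1)²/121 - (x + 6)²/48 = 1
Hyperbola, center (-6, -1), transverse axis vertical; a² = 121, b² = 48.
c² = a² + b² = 121 + 48 = 169, so c = 13.
Foci lie on the vertical axis through the center: (h, k ± c).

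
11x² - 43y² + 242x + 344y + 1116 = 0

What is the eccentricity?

e = 3√66/11

Group: 11(x² + 22x) -43(y² - 8y) = -1116
Completing the square gives 11(x + 11)² -43(y - 4)² = -1116 + 1331 - 688 = -473.
Divide through by -473 to get (y - 4)²/11 - (x + 11)²/43 = 1.
Hyperbola, center (-11, 4), transverse axis vertical; a² = 11, b² = 43.
c² = a² + b² = 54, so c = 3√6.
e = c/a = 3√6/√11 = 3√66/11.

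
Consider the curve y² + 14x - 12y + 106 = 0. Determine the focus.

(-17/2, 6)

Only y is squared. Complete the square in y: (y - 6)² = -14(x + 5).
Vertex (-5, 6); 4p = -14 so p = -7/2. Opens left.
Focus is p units from the vertex along the axis: (h + p, k).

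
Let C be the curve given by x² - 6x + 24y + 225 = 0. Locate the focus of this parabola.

(3, -15)

Only x is squared. Complete the square in x: (x - 3)² = -24(y + 9).
Vertex (3, -9); 4p = -24 so p = -6. Opens down.
Focus is p units from the vertex along the axis: (h, k + p).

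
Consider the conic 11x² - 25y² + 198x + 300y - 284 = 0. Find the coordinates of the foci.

(-15, 6) and (-3, 6)

Rearranging, 11(x² + 18x) -25(y² - 12y) = 284.
Complete the square in x and y: 11(x + 9)² -25(y - 6)² = 284 + 891 - 900 = 275
Dividing both sides by 275: (x + 9)²/25 - (y - 6)²/11 = 1
Hyperbola, center (-9, 6), transverse axis horizontal; a² = 25, b² = 11.
c² = a² + b² = 25 + 11 = 36, so c = 6.
Foci lie on the horizontal axis through the center: (h ± c, k).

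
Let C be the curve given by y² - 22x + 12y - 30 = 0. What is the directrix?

x = -17/2

Only y is squared. Complete the square in y: (y + 6)² = 22(x + 3).
Vertex (-3, -6); 4p = 22 so p = 11/2. Opens right.
Directrix is the vertical line x = h − p = -3 − (11/2) = -17/2.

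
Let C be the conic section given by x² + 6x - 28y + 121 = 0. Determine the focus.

Only x is squared. Complete the square in x: (x + 3)² = 28(y - 4).
Vertex (-3, 4); 4p = 28 so p = 7. Opens up.
Focus is p units from the vertex along the axis: (h, k + p).

(-3, 11)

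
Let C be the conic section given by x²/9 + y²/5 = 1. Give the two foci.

(-2, 0) and (2, 0)

Center (0, 0). The larger denominator 9 sits under the x-term, so the major axis is horizontal; a² = 9, b² = 5.
c² = a² - b² = 9 - 5 = 4, so c = 2.
Foci lie on the horizontal axis through the center: (h ± c, k).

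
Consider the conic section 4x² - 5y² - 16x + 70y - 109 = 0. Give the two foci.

Collect terms: 4(x² - 4x) -5(y² - 14y) = 109
Complete the square: 4(x - 2)² -5(y - 7)² = 109 + 16 - 245 = -120
Dividing both sides by -120: (y - 7)²/24 - (x - 2)²/30 = 1
Hyperbola, center (2, 7), transverse axis vertical; a² = 24, b² = 30.
c² = a² + b² = 24 + 30 = 54, so c = 3√6.
Foci lie on the vertical axis through the center: (h, k ± c).

(2, 7 - 3√6) and (2, 7 + 3√6)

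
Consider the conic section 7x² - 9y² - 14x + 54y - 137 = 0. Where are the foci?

(-3, 3) and (5, 3)

Collect terms: 7(x² - 2x) -9(y² - 6y) = 137
Completing the square gives 7(x - 1)² -9(y - 3)² = 137 + 7 - 81 = 63.
Divide through by 63 to get (x - 1)²/9 - (y - 3)²/7 = 1.
Hyperbola, center (1, 3), transverse axis horizontal; a² = 9, b² = 7.
c² = a² + b² = 9 + 7 = 16, so c = 4.
Foci lie on the horizontal axis through the center: (h ± c, k).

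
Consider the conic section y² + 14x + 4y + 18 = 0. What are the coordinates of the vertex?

(-1, -2)

Only y is squared. Complete the square in y: (y + 2)² = -14(x + 1).
Vertex (-1, -2); 4p = -14 so p = -7/2. Opens left.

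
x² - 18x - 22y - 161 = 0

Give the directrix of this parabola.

y = -33/2

Only x is squared. Complete the square in x: (x - 9)² = 22(y + 11).
Vertex (9, -11); 4p = 22 so p = 11/2. Opens up.
Directrix is the horizontal line y = k − p = -11 − (11/2) = -33/2.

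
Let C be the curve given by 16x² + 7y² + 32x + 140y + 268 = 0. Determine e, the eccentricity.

e = 3/4

Group the x- and y-terms: 16(x² + 2x) + 7(y² + 20y) = -268
Complete the square in x and y: 16(x + 1)² + 7(y + 10)² = -268 + 16 + 700 = 448
Divide through by 448 to get (x + 1)²/28 + (y + 10)²/64 = 1.
Ellipse, center (-1, -10), major axis vertical; a² = 64, b² = 28.
c² = a² - b² = 36, so c = 6.
e = c/a = 6/8 = 3/4.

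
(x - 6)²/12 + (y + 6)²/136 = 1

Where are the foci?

(6, -6 - 2√31) and (6, -6 + 2√31)

Center (6, -6). The larger denominator 136 sits under the y-term, so the major axis is vertical; a² = 136, b² = 12.
c² = a² - b² = 136 - 12 = 124, so c = 2√31.
Foci lie on the vertical axis through the center: (h, k ± c).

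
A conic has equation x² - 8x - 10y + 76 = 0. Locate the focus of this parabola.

Only x is squared. Complete the square in x: (x - 4)² = 10(y - 6).
Vertex (4, 6); 4p = 10 so p = 5/2. Opens up.
Focus is p units from the vertex along the axis: (h, k + p).

(4, 17/2)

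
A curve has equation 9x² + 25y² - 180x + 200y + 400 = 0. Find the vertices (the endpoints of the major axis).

9(x² - 20x) + 25(y² + 8y) = -400
9(x - 10)² + 25(y + 4)² = -400 + 900 + 400 = 900
Divide through by 900 to get (x - 10)²/100 + (y + 4)²/36 = 1.
Ellipse, center (10, -4), major axis horizontal; a² = 100, b² = 36.
a = 10. Vertices at (h ± a, k).

(0, -4) and (20, -4)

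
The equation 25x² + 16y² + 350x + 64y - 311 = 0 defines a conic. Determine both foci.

Group the x- and y-terms: 25(x² + 14x) + 16(y² + 4y) = 311
Complete the square: 25(x + 7)² + 16(y + 2)² = 311 + 1225 + 64 = 1600
Dividing both sides by 1600: (x + 7)²/64 + (y + 2)²/100 = 1
Ellipse, center (-7, -2), major axis vertical; a² = 100, b² = 64.
c² = a² - b² = 100 - 64 = 36, so c = 6.
Foci lie on the vertical axis through the center: (h, k ± c).

(-7, -8) and (-7, 4)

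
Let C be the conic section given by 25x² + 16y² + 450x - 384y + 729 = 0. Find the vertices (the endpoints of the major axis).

(-9, -3) and (-9, 27)

Collect terms: 25(x² + 18x) + 16(y² - 24y) = -729
25(x + 9)² + 16(y - 12)² = -729 + 2025 + 2304 = 3600
Divide through by 3600 to get (x + 9)²/144 + (y - 12)²/225 = 1.
Ellipse, center (-9, 12), major axis vertical; a² = 225, b² = 144.
a = 15. Vertices at (h, k ± a).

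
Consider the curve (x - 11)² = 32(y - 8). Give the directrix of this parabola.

y = 0

Vertex (11, 8); 4p = 32 so p = 8. Opens up.
Directrix is the horizontal line y = k − p = 8 − (8) = 0.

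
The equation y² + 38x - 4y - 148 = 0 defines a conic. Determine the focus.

(-11/2, 2)

Only y is squared. Complete the square in y: (y - 2)² = -38(x - 4).
Vertex (4, 2); 4p = -38 so p = -19/2. Opens left.
Focus is p units from the vertex along the axis: (h + p, k).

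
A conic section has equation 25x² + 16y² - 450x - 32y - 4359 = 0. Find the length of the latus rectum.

25(x² - 18x) + 16(y² - 2y) = 4359
Complete the square: 25(x - 9)² + 16(y - 1)² = 4359 + 2025 + 16 = 6400
Dividing both sides by 6400: (x - 9)²/256 + (y - 1)²/400 = 1
Ellipse, center (9, 1), major axis vertical; a² = 400, b² = 256.
Latus rectum length = 2b²/a = 2·256/20 = 128/5.

128/5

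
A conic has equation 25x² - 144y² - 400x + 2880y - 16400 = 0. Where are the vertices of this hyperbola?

(-4, 10) and (20, 10)

25(x² - 16x) -144(y² - 20y) = 16400
25(x - 8)² -144(y - 10)² = 16400 + 1600 - 14400 = 3600
Divide through by 3600 to get (x - 8)²/144 - (y - 10)²/25 = 1.
Hyperbola, center (8, 10), transverse axis horizontal; a² = 144, b² = 25.
a = 12. Vertices at (h ± a, k).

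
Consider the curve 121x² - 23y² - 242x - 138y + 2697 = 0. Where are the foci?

Collect terms: 121(x² - 2x) -23(y² + 6y) = -2697
121(x - 1)² -23(y + 3)² = -2697 + 121 - 207 = -2783
Divide by -2783: (y + 3)²/121 - (x - 1)²/23 = 1
Hyperbola, center (1, -3), transverse axis vertical; a² = 121, b² = 23.
c² = a² + b² = 121 + 23 = 144, so c = 12.
Foci lie on the vertical axis through the center: (h, k ± c).

(1, -15) and (1, 9)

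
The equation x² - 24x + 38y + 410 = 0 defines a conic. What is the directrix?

y = 5/2

Only x is squared. Complete the square in x: (x - 12)² = -38(y + 7).
Vertex (12, -7); 4p = -38 so p = -19/2. Opens down.
Directrix is the horizontal line y = k − p = -7 − (-19/2) = 5/2.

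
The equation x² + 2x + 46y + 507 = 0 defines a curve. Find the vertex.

(-1, -11)

Only x is squared. Complete the square in x: (x + 1)² = -46(y + 11).
Vertex (-1, -11); 4p = -46 so p = -23/2. Opens down.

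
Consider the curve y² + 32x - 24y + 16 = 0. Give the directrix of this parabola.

Only y is squared. Complete the square in y: (y - 12)² = -32(x - 4).
Vertex (4, 12); 4p = -32 so p = -8. Opens left.
Directrix is the vertical line x = h − p = 4 − (-8) = 12.

x = 12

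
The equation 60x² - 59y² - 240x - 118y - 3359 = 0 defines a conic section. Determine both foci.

Collect terms: 60(x² - 4x) -59(y² + 2y) = 3359
Complete the square in x and y: 60(x - 2)² -59(y + 1)² = 3359 + 240 - 59 = 3540
Divide by 3540: (x - 2)²/59 - (y + 1)²/60 = 1
Hyperbola, center (2, -1), transverse axis horizontal; a² = 59, b² = 60.
c² = a² + b² = 59 + 60 = 119, so c = √119.
Foci lie on the horizontal axis through the center: (h ± c, k).

(2 - √119, -1) and (2 + √119, -1)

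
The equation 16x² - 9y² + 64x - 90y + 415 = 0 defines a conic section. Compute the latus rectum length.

Collect terms: 16(x² + 4x) -9(y² + 10y) = -415
Complete the square: 16(x + 2)² -9(y + 5)² = -415 + 64 - 225 = -576
Dividing both sides by -576: (y + 5)²/64 - (x + 2)²/36 = 1
Hyperbola, center (-2, -5), transverse axis vertical; a² = 64, b² = 36.
Latus rectum length = 2b²/a = 2·36/8 = 9.

9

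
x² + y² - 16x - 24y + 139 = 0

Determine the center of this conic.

(x² - 16x) + (y² - 24y) = -139
(x - 8)² + (y - 12)² = -139 + 64 + 144 = 69
So (x - 8)² + (y - 12)² = 69.
Circle centered at (8, 12) with r² = 69.

(8, 12)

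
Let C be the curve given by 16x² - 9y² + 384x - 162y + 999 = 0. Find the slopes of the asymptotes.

4/3 and -4/3

Rearranging, 16(x² + 24x) -9(y² + 18y) = -999.
Complete the square in x and y: 16(x + 12)² -9(y + 9)² = -999 + 2304 - 729 = 576
Divide through by 576 to get (x + 12)²/36 - (y + 9)²/64 = 1.
Hyperbola, center (-12, -9), transverse axis horizontal; a² = 36, b² = 64.
For a horizontal hyperbola the asymptotes have slope ±b/a.
Here that is ±8/6 = ±4/3.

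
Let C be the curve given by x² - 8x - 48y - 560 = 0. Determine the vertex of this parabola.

(4, -12)

Only x is squared. Complete the square in x: (x - 4)² = 48(y + 12).
Vertex (4, -12); 4p = 48 so p = 12. Opens up.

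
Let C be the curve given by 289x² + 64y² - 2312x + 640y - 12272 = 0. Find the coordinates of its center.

(4, -5)

Group: 289(x² - 8x) + 64(y² + 10y) = 12272
Complete the square: 289(x - 4)² + 64(y + 5)² = 12272 + 4624 + 1600 = 18496
Dividing both sides by 18496: (x - 4)²/64 + (y + 5)²/289 = 1
Ellipse with center (4, -5).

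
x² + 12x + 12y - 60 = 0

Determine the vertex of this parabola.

(-6, 8)

Only x is squared. Complete the square in x: (x + 6)² = -12(y - 8).
Vertex (-6, 8); 4p = -12 so p = -3. Opens down.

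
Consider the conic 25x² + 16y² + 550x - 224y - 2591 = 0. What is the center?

Rearranging, 25(x² + 22x) + 16(y² - 14y) = 2591.
Complete the square: 25(x + 11)² + 16(y - 7)² = 2591 + 3025 + 784 = 6400
Dividing both sides by 6400: (x + 11)²/256 + (y - 7)²/400 = 1
Ellipse with center (-11, 7).

(-11, 7)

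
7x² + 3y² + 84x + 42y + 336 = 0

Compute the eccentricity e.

7(x² + 12x) + 3(y² + 14y) = -336
Complete the square: 7(x + 6)² + 3(y + 7)² = -336 + 252 + 147 = 63
Dividing both sides by 63: (x + 6)²/9 + (y + 7)²/21 = 1
Ellipse, center (-6, -7), major axis vertical; a² = 21, b² = 9.
c² = a² - b² = 12, so c = 2√3.
e = c/a = 2√3/√21 = 2√7/7.

e = 2√7/7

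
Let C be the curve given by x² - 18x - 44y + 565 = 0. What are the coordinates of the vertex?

(9, 11)

Only x is squared. Complete the square in x: (x - 9)² = 44(y - 11).
Vertex (9, 11); 4p = 44 so p = 11. Opens up.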